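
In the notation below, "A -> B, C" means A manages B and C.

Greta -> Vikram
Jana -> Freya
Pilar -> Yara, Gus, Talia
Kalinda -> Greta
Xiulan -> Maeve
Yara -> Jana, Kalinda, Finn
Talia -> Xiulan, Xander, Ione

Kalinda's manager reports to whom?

Kalinda reports to Yara, and Yara reports to Pilar. So Kalinda's skip-level manager is Pilar.

Pilar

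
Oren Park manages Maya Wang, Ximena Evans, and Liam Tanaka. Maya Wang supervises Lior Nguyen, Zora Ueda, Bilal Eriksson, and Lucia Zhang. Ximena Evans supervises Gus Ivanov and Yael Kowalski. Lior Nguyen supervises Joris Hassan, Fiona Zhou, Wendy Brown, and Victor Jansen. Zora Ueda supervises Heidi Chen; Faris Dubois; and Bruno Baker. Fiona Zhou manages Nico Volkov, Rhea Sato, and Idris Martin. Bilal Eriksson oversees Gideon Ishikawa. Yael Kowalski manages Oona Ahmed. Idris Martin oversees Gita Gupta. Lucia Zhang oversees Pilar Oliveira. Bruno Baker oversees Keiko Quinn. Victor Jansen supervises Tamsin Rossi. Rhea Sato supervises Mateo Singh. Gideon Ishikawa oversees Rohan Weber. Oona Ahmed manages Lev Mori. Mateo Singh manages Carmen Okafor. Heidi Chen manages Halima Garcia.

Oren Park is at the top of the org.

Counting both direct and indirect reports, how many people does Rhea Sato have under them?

2

Rhea Sato directly manages Mateo Singh. Under Mateo Singh: Carmen Okafor (1). That's 2 in total.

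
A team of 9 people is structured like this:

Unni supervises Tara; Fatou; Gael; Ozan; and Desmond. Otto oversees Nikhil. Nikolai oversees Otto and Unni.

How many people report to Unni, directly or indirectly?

Unni directly manages Tara, Fatou, Gael, Ozan, Desmond. Tara has no reports. Fatou has no reports. Gael has no reports. Ozan has no reports. Desmond has no reports. So Unni's organization is 5 direct reports plus everyone under them: 1 + 1 + 1 + 1 + 1 = 5.

5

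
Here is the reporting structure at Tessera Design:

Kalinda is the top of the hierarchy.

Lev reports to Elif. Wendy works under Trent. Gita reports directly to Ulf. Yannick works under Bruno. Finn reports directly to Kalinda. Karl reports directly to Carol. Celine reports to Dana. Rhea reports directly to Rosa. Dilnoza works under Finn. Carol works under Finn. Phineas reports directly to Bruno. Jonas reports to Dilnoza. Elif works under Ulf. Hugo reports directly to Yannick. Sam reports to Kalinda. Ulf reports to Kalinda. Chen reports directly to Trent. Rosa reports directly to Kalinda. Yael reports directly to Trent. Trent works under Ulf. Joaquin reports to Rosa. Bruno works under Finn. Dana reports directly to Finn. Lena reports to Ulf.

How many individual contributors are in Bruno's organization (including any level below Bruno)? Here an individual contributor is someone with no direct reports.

The people in Bruno's organization with no one reporting to them are Phineas, Hugo. That is 2.

2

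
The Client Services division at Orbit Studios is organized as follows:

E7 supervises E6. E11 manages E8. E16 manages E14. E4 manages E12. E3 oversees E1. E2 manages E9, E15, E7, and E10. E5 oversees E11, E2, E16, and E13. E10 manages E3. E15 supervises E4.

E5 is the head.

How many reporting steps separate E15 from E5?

2

Chain from E15 up to E5: E15 → E2 → E5. That is 2 steps up, so E15 is 2 levels below E5.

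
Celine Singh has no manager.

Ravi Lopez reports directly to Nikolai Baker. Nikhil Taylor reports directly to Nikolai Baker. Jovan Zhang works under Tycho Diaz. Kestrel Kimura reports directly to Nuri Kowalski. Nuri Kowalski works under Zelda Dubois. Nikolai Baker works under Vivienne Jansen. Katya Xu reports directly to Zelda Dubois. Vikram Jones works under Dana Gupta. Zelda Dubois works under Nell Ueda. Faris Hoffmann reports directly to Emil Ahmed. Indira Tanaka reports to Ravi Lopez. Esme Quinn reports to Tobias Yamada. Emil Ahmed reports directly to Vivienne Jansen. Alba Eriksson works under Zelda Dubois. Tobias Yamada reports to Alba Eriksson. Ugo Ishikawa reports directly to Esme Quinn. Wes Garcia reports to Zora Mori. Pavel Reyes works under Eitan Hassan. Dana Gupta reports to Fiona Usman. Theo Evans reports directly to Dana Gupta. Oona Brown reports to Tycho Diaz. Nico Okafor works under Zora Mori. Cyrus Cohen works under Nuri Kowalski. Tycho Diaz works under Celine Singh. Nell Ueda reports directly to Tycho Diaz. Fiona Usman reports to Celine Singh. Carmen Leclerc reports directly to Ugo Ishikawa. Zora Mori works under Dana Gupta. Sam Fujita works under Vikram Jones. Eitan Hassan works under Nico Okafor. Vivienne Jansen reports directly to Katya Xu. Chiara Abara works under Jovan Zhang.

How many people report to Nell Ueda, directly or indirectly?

Nell Ueda directly manages Zelda Dubois. Under Zelda Dubois: Alba Eriksson, Tobias Yamada, Esme Quinn, Ugo Ishikawa, Carmen Leclerc, Katya Xu, Vivienne Jansen, Emil Ahmed, Faris Hoffmann, Nikolai Baker, Nikhil Taylor, Ravi Lopez, Indira Tanaka, Nuri Kowalski, Cyrus Cohen, Kestrel Kimura (16). That's 17 in total.

17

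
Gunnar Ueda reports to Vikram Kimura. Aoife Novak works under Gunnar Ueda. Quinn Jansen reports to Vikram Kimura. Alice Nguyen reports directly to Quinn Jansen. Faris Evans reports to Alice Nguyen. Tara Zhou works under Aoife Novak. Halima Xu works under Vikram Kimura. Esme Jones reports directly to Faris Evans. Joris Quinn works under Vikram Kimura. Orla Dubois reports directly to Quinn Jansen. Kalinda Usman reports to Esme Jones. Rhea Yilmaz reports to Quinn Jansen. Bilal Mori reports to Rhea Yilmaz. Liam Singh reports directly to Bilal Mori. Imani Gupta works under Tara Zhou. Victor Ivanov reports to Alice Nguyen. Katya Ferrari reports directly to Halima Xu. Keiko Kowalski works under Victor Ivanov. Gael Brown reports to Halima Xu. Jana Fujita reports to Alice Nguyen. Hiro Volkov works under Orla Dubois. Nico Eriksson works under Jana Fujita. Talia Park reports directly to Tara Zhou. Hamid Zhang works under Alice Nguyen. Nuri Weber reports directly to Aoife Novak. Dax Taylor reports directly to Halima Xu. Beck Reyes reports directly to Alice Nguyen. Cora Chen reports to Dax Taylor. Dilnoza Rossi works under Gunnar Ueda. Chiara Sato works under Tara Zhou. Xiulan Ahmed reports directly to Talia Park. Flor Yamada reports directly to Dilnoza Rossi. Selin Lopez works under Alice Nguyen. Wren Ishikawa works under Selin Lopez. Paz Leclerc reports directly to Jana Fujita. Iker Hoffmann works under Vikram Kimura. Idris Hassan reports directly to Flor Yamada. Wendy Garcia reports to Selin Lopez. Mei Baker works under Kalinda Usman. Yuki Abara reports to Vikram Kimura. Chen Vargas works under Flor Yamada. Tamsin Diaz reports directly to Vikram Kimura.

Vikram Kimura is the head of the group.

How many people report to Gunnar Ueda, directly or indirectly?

11

Gunnar Ueda directly manages Aoife Novak, Dilnoza Rossi. Under Aoife Novak: Nuri Weber, Tara Zhou, Chiara Sato, Talia Park, Xiulan Ahmed, Imani Gupta (6). Under Dilnoza Rossi: Flor Yamada, Chen Vargas, Idris Hassan (3). So Gunnar Ueda's organization is 2 direct reports plus everyone under them: 7 + 4 = 11.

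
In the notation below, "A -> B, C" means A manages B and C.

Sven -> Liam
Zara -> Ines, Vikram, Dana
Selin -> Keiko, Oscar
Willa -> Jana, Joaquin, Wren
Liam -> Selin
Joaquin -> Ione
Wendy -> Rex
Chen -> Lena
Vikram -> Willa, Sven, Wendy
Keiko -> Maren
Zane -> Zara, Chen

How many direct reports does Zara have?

3

Zara directly manages Ines, Vikram, Dana. That is 3 direct reports.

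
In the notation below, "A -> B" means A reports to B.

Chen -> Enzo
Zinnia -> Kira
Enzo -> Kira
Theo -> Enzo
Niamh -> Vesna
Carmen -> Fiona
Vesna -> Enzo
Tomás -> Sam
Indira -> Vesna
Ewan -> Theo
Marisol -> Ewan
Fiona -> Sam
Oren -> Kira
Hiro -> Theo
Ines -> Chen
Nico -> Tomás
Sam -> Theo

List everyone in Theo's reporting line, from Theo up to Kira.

Theo reports to Enzo. Enzo reports to Kira. Kira is at the top.

Theo -> Enzo -> Kira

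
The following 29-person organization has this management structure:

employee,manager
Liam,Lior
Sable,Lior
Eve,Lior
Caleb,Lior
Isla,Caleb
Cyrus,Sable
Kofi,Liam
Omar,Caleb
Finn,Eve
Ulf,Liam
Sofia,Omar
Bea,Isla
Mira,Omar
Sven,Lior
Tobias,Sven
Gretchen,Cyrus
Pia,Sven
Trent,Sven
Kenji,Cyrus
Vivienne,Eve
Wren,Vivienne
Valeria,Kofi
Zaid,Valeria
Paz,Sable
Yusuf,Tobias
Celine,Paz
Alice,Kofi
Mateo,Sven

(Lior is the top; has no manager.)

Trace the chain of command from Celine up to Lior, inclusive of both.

Celine reports to Paz. Paz reports to Sable. Sable reports to Lior. Lior is at the top.

Celine -> Paz -> Sable -> Lior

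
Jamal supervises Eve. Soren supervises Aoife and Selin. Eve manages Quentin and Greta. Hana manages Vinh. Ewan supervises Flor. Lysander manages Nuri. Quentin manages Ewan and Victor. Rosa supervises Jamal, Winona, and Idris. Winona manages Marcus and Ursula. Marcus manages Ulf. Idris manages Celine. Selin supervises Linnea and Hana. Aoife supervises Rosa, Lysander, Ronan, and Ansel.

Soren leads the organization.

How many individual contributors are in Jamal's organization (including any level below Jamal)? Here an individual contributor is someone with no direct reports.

The people in Jamal's organization with no one reporting to them are Greta, Victor, Flor. That is 3.

3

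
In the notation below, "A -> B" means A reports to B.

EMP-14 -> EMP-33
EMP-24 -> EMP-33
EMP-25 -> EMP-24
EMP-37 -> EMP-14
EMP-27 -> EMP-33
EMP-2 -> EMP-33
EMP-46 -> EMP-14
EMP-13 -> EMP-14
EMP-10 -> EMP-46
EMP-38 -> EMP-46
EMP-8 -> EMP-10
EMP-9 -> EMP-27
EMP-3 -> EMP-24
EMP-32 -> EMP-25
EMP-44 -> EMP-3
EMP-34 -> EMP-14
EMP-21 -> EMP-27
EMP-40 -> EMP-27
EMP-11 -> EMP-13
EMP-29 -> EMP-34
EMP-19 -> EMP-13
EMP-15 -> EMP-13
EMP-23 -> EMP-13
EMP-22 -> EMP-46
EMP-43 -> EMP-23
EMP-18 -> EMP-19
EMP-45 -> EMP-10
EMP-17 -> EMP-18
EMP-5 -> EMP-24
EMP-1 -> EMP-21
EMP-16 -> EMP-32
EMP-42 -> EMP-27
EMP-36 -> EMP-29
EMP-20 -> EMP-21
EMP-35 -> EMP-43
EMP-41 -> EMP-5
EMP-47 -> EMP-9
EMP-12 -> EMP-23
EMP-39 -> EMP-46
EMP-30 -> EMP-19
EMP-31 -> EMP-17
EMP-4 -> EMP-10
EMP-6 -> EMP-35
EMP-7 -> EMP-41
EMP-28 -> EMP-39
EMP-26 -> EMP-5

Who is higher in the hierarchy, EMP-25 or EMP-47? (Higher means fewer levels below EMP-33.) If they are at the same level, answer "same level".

EMP-25 is 2 levels below EMP-33; EMP-47 is 3. EMP-25 is higher.

EMP-25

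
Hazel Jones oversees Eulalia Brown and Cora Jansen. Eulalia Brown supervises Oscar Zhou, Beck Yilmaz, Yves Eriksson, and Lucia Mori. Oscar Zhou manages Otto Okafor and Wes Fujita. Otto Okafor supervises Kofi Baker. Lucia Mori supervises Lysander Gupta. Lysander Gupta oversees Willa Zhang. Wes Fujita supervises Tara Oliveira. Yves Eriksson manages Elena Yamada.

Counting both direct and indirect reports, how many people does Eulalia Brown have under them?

Eulalia Brown directly manages Oscar Zhou, Beck Yilmaz, Lucia Mori, Yves Eriksson. Under Oscar Zhou: Wes Fujita, Tara Oliveira, Otto Okafor, Kofi Baker (4). Beck Yilmaz has no reports. Under Lucia Mori: Lysander Gupta, Willa Zhang (2). Under Yves Eriksson: Elena Yamada (1). So Eulalia Brown's organization is 4 direct reports plus everyone under them: 5 + 1 + 3 + 2 = 11.

11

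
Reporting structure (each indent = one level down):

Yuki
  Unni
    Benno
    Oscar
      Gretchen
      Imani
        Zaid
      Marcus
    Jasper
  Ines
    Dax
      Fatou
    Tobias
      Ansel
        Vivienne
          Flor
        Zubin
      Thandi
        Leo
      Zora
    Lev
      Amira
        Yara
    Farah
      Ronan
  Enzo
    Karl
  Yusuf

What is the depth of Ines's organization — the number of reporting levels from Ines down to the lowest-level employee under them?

The longest chain under Ines runs Ines → Tobias → Ansel → Vivienne → Flor, which is 4 levels below Ines.

4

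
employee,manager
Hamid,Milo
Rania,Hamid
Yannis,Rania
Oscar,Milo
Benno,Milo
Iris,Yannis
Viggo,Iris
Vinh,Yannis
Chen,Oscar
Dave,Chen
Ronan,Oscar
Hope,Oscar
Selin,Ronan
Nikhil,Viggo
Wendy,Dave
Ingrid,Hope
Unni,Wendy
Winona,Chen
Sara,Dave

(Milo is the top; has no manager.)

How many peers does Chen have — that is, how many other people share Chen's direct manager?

2

Chen reports to Oscar. Oscar's other direct reports are Ronan, Hope — 2 peers.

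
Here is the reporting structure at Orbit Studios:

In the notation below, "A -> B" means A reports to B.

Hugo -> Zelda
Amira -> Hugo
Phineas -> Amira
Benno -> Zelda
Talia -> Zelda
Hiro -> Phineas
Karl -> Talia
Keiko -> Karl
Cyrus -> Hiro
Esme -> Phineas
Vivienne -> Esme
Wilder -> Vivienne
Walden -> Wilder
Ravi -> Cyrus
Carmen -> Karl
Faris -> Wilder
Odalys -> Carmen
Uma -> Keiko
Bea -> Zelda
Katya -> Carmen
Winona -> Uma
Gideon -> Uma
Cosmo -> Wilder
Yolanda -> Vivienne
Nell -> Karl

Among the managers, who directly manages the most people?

Direct-report counts: Zelda has 4; Talia has 1; Karl has 3; Carmen has 2; Keiko has 1; Uma has 2; Hugo has 1; Amira has 1; Phineas has 2; Esme has 1; Vivienne has 2; Wilder has 3; Hiro has 1; Cyrus has 1. The largest is 4, held by Zelda.

Zelda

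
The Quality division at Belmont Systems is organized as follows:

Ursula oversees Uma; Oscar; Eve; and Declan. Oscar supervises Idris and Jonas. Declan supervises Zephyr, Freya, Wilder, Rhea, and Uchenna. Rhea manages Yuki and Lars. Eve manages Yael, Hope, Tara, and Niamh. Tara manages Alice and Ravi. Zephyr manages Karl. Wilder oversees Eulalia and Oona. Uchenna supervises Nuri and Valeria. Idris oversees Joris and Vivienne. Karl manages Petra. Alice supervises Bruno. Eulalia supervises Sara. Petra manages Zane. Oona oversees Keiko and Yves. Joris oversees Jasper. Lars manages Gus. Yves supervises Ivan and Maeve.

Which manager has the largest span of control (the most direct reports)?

Direct-report counts: Ursula has 4; Eve has 4; Tara has 2; Alice has 1; Declan has 5; Uchenna has 2; Wilder has 2; Oona has 2; Yves has 2; Eulalia has 1; Zephyr has 1; Karl has 1; Petra has 1; Rhea has 2; Lars has 1; Oscar has 2; Idris has 2; Joris has 1. The largest is 5, held by Declan.

Declan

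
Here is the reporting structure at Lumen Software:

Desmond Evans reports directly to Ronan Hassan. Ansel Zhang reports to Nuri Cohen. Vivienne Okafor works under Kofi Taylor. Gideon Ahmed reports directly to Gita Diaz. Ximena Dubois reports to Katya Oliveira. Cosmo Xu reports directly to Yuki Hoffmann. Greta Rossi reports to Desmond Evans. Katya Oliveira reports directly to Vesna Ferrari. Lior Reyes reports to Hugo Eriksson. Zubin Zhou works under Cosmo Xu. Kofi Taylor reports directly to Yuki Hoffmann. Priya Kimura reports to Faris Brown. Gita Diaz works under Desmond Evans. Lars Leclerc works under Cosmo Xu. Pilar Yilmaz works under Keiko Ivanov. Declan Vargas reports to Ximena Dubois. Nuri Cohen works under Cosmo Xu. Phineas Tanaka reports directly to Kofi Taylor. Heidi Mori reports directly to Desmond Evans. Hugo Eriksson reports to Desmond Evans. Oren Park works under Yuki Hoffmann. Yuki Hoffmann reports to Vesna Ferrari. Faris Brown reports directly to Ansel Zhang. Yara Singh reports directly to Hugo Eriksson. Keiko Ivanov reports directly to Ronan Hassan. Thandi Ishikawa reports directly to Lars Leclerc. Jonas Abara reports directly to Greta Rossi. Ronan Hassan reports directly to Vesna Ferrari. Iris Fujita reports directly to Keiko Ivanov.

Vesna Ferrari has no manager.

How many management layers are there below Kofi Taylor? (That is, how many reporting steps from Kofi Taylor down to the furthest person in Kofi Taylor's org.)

The longest chain under Kofi Taylor runs Kofi Taylor → Vivienne Okafor, which is 1 level below Kofi Taylor.

1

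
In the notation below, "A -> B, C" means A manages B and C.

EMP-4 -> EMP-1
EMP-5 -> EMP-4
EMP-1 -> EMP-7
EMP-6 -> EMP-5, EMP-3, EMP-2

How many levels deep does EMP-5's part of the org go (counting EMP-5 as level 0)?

3

The longest chain under EMP-5 runs EMP-5 → EMP-4 → EMP-1 → EMP-7, which is 3 levels below EMP-5.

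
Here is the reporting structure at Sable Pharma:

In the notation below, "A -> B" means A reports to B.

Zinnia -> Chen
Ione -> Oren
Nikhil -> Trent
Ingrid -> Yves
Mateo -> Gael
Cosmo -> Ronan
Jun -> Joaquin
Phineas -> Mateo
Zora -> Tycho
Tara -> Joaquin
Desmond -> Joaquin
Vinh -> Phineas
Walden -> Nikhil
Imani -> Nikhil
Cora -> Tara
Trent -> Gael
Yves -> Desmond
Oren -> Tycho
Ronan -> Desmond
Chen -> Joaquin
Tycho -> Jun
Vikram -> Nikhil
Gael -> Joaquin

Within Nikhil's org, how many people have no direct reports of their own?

3

The people in Nikhil's organization with no one reporting to them are Walden, Imani, Vikram. That is 3.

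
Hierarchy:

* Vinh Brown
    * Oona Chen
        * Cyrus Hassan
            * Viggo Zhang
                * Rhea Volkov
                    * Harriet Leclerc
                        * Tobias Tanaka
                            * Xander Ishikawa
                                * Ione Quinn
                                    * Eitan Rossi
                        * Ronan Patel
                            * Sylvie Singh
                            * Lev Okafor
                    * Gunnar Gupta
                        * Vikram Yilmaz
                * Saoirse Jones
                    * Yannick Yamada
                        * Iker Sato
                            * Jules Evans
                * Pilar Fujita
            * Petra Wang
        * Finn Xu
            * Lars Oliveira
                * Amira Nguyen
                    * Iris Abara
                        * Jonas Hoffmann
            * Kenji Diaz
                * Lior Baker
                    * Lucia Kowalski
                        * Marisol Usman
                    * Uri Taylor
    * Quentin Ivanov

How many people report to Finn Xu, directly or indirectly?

Finn Xu directly manages Lars Oliveira, Kenji Diaz. Under Lars Oliveira: Amira Nguyen, Iris Abara, Jonas Hoffmann (3). Under Kenji Diaz: Lior Baker, Uri Taylor, Lucia Kowalski, Marisol Usman (4). So Finn Xu's organization is 2 direct reports plus everyone under them: 4 + 5 = 9.

9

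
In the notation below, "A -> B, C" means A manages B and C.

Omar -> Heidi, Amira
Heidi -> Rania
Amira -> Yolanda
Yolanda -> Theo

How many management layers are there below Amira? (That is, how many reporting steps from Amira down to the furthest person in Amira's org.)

The longest chain under Amira runs Amira → Yolanda → Theo, which is 2 levels below Amira.

2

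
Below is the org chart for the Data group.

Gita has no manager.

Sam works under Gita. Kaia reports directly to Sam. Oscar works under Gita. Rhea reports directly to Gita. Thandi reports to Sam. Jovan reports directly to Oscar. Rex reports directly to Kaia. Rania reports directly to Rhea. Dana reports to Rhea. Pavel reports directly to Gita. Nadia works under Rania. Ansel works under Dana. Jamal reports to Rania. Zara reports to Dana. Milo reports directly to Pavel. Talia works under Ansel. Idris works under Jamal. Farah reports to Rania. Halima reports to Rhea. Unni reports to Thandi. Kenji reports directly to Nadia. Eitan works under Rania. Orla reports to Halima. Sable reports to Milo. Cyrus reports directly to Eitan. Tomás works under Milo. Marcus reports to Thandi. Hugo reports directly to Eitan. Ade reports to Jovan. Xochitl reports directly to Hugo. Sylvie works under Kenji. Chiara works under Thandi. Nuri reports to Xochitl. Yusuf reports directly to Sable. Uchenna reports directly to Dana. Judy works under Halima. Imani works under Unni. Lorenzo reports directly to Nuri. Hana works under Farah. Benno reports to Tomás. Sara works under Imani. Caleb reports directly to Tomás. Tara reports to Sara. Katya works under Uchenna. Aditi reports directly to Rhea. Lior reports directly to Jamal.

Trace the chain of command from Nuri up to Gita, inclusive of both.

Nuri reports to Xochitl. Xochitl reports to Hugo. Hugo reports to Eitan. Eitan reports to Rania. Rania reports to Rhea. Rhea reports to Gita. Gita is at the top.

Nuri -> Xochitl -> Hugo -> Eitan -> Rania -> Rhea -> Gita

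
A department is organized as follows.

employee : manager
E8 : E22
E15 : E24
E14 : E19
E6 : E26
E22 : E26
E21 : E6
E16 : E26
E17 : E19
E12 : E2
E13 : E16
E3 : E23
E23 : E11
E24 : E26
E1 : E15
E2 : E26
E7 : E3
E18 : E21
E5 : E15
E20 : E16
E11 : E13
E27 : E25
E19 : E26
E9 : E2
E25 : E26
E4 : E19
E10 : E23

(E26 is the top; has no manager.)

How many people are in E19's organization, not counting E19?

3

E19 directly manages E17, E14, E4. E17 has no reports. E14 has no reports. E4 has no reports. So E19's organization is 3 direct reports plus everyone under them: 1 + 1 + 1 = 3.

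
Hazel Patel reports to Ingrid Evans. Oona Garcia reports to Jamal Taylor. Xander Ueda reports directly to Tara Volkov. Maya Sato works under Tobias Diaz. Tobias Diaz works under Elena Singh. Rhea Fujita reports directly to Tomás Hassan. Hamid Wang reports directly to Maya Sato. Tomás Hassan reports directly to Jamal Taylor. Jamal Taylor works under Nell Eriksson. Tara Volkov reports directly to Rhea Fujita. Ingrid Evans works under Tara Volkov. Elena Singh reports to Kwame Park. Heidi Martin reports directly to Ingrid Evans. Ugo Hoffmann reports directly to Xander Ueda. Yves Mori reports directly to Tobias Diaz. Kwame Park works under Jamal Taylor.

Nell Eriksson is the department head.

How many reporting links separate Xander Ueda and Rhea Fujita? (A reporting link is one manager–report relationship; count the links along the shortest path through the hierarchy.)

2

Xander Ueda is in Rhea Fujita's organization: the chain from Xander Ueda up to Rhea Fujita is Xander Ueda → Tara Volkov → Rhea Fujita, which is 2 links.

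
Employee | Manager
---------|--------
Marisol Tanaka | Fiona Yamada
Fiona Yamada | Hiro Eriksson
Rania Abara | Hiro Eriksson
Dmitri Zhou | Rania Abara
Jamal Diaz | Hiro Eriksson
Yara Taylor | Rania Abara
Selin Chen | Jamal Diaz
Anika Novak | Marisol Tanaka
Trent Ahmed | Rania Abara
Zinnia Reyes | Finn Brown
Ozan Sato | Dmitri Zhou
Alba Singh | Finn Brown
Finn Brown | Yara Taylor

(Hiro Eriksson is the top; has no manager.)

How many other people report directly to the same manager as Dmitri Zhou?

Dmitri Zhou reports to Rania Abara. Rania Abara's other direct reports are Yara Taylor, Trent Ahmed — 2 peers.

2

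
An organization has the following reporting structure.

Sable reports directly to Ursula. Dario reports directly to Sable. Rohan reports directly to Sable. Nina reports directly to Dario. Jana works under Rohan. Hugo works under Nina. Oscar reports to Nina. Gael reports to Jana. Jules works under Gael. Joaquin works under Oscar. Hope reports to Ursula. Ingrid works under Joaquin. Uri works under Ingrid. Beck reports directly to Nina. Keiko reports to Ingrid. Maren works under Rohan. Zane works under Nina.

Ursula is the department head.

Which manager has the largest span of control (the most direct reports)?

Direct-report counts: Ursula has 2; Sable has 2; Rohan has 2; Jana has 1; Gael has 1; Dario has 1; Nina has 4; Oscar has 1; Joaquin has 1; Ingrid has 2. The largest is 4, held by Nina.

Nina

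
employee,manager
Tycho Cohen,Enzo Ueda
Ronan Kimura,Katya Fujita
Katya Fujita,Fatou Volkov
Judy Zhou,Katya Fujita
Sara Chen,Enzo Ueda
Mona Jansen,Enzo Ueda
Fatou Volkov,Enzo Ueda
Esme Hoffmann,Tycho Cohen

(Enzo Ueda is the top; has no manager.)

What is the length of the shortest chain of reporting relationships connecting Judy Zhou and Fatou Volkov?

Judy Zhou is in Fatou Volkov's organization: the chain from Judy Zhou up to Fatou Volkov is Judy Zhou → Katya Fujita → Fatou Volkov, which is 2 links.

2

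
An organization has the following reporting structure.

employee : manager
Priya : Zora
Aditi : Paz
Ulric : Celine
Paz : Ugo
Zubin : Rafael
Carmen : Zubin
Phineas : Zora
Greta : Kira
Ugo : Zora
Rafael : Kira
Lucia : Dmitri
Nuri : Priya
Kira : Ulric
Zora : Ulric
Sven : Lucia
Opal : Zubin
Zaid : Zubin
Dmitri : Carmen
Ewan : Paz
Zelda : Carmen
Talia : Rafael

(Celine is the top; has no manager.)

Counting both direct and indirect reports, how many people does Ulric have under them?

Ulric directly manages Zora, Kira. Under Zora: Phineas, Priya, Nuri, Ugo, Paz, Ewan, Aditi (7). Under Kira: Greta, Rafael, Talia, Zubin, Opal, Zaid, Carmen, Zelda, Dmitri, Lucia, Sven (11). So Ulric's organization is 2 direct reports plus everyone under them: 8 + 12 = 20.

20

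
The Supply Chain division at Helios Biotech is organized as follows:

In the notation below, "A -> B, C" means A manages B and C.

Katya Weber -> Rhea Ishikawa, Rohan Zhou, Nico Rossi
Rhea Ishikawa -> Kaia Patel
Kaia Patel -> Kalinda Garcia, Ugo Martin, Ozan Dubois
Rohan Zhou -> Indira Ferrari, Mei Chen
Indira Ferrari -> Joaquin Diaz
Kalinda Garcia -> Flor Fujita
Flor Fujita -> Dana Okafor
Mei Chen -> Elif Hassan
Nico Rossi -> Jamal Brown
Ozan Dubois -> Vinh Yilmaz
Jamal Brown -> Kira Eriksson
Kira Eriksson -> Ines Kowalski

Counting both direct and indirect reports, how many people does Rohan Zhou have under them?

4

Rohan Zhou directly manages Indira Ferrari, Mei Chen. Under Indira Ferrari: Joaquin Diaz (1). Under Mei Chen: Elif Hassan (1). So Rohan Zhou's organization is 2 direct reports plus everyone under them: 2 + 2 = 4.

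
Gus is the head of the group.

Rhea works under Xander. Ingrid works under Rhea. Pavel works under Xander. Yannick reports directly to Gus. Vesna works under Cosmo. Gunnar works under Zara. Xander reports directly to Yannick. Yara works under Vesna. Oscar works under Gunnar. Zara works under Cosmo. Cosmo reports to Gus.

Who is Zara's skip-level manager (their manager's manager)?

Gus

Zara reports to Cosmo, and Cosmo reports to Gus. So Zara's skip-level manager is Gus.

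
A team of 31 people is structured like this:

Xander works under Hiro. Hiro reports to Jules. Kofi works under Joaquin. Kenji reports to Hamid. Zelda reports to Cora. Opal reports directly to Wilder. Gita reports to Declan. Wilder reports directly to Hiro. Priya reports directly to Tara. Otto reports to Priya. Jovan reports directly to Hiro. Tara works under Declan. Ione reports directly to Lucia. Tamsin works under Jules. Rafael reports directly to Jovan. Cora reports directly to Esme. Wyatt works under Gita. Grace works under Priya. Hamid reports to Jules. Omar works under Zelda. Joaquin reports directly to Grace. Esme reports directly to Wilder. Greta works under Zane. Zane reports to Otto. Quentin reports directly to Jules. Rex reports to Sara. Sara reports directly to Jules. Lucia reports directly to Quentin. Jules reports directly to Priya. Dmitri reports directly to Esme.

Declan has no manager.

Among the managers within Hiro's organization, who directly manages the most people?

Hiro

Direct-report counts within Hiro's organization: Hiro has 3; Jovan has 1; Wilder has 2; Esme has 2; Cora has 1; Zelda has 1. The largest is 3, held by Hiro.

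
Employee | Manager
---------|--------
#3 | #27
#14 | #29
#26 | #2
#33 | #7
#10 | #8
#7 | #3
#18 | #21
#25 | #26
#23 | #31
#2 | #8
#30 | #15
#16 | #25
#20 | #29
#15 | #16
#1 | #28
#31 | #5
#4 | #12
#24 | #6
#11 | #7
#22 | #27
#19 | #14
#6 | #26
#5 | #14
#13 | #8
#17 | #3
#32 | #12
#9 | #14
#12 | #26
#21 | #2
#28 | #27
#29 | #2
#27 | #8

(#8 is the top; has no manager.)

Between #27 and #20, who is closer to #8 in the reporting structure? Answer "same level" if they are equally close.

#27 is 1 level below #8; #20 is 3. #27 is higher.

#27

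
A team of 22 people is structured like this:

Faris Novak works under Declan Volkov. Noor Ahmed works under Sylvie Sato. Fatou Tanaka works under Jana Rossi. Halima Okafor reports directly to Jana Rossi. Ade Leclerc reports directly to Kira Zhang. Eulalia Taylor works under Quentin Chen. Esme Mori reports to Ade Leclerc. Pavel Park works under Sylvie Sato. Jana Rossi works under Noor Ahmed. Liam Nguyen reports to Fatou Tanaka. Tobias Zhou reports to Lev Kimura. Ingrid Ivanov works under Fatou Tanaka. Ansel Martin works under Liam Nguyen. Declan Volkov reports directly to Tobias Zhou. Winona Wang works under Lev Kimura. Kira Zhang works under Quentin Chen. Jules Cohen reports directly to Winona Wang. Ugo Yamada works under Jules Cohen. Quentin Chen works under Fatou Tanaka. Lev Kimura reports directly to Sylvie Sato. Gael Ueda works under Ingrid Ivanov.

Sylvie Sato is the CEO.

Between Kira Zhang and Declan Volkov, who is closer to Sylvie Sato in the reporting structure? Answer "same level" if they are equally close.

Declan Volkov

Kira Zhang is 5 levels below Sylvie Sato; Declan Volkov is 3. Declan Volkov is higher.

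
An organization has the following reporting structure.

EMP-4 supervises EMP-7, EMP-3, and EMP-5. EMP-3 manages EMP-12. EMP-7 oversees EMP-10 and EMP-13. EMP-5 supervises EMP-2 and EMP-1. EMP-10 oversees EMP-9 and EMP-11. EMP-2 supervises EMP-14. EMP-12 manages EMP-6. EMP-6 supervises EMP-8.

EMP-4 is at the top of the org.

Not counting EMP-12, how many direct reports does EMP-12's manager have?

EMP-12 reports to EMP-3, and EMP-3 has no other direct reports. EMP-12 has 0 peers.

0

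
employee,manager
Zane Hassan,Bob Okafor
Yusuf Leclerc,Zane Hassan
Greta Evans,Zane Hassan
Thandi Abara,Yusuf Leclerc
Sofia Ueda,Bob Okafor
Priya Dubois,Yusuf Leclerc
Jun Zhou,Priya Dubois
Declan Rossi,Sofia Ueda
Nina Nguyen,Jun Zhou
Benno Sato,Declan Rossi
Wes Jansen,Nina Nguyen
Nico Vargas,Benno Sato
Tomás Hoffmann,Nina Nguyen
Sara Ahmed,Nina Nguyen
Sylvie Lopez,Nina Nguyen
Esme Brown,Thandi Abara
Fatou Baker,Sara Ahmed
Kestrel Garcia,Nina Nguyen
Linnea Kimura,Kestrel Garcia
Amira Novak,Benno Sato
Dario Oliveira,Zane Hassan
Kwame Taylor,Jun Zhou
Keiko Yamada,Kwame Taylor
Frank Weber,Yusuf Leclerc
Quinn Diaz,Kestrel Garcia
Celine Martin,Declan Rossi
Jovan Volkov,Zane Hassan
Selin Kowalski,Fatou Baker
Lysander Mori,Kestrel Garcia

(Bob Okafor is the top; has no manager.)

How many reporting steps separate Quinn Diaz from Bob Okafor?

7

Chain from Quinn Diaz up to Bob Okafor: Quinn Diaz → Kestrel Garcia → Nina Nguyen → Jun Zhou → Priya Dubois → Yusuf Leclerc → Zane Hassan → Bob Okafor. That is 7 steps up, so Quinn Diaz is 7 levels below Bob Okafor.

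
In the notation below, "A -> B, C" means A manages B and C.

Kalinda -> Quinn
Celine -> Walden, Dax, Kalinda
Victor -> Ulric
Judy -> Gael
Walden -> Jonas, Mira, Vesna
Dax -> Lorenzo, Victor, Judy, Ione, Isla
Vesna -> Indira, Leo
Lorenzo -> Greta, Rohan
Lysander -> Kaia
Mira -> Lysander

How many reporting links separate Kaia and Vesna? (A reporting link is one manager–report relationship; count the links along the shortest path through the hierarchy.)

4

Kaia is 3 levels below Walden, and Vesna is 1 level below Walden (their lowest common manager). The shortest path runs up from Kaia to Walden and back down to Vesna: 3 + 1 = 4 links.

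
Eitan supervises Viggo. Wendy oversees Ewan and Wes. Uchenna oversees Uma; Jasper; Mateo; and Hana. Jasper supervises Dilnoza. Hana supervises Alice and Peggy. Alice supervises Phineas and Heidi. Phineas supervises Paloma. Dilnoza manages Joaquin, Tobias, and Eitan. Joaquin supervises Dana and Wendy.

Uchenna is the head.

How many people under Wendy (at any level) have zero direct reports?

2

The people in Wendy's organization with no one reporting to them are Wes, Ewan. That is 2.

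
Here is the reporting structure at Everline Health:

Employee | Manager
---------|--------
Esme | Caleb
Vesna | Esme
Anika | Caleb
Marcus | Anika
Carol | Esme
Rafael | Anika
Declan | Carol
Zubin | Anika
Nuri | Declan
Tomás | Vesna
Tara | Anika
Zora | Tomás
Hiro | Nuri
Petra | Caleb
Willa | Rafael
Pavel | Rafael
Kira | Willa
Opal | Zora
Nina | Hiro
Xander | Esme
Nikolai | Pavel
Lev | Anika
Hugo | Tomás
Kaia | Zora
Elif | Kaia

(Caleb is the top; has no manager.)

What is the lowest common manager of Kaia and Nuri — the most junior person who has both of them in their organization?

Esme

Kaia's chain of managers is Zora, Tomás, Vesna, Esme, Caleb. Nuri's chain of managers is Declan, Carol, Esme, Caleb. The first manager that appears in both chains is Esme.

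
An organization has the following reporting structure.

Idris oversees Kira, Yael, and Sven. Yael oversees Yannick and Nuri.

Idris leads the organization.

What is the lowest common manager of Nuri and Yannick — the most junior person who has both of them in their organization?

Nuri's chain of managers is Yael, Idris. Yannick's chain of managers is Yael, Idris. The first manager that appears in both chains is Yael.

Yael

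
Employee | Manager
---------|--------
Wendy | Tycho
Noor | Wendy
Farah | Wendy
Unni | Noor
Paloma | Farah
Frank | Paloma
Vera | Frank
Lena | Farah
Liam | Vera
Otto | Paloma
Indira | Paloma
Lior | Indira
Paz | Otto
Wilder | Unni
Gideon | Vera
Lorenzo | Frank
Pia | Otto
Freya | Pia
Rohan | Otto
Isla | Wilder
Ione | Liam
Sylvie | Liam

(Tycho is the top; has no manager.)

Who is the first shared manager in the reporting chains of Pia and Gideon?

Paloma

Pia's chain of managers is Otto, Paloma, Farah, Wendy, Tycho. Gideon's chain of managers is Vera, Frank, Paloma, Farah, Wendy, Tycho. The first manager that appears in both chains is Paloma.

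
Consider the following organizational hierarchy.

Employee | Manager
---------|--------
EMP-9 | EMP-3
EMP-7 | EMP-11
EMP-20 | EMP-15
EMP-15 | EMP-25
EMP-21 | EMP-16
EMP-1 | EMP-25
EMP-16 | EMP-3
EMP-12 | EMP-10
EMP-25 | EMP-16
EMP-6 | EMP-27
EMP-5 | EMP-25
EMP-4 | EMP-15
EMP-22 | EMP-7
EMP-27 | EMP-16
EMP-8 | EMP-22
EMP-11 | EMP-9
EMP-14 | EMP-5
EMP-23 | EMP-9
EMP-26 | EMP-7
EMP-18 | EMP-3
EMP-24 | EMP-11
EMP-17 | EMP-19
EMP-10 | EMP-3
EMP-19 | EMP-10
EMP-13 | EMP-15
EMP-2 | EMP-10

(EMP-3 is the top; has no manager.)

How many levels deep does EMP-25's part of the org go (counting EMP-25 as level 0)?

The longest chain under EMP-25 runs EMP-25 → EMP-5 → EMP-14, which is 2 levels below EMP-25.

2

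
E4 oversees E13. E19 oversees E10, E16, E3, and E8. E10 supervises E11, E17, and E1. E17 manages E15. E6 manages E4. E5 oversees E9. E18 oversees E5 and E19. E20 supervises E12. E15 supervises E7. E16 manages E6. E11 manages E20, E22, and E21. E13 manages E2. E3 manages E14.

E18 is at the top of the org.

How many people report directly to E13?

1

E13 directly manages E2. That is 1 direct report.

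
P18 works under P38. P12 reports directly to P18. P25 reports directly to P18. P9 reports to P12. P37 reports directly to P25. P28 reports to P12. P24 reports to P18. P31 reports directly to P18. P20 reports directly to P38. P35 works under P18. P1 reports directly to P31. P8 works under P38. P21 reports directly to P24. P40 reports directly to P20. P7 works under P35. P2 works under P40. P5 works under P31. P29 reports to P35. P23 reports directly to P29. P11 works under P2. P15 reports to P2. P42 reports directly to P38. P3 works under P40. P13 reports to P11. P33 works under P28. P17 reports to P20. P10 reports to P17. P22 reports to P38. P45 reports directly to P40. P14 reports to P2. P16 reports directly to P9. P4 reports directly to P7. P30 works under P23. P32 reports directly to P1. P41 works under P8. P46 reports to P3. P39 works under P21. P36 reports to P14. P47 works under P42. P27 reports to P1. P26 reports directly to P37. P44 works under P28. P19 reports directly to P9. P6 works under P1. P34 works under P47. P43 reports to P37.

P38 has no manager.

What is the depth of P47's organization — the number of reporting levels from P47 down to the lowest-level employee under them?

1

The longest chain under P47 runs P47 → P34, which is 1 level below P47.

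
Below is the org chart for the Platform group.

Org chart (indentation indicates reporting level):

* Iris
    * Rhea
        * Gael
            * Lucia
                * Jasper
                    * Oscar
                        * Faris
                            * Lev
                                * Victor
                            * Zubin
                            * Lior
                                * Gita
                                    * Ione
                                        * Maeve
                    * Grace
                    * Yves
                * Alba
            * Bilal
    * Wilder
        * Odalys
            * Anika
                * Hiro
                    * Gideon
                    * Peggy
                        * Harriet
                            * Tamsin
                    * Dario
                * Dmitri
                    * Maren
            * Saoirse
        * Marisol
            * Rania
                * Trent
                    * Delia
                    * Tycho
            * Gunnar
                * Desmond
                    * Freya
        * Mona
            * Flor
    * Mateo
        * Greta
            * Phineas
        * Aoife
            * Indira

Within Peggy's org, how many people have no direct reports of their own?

The only person in Peggy's organization with no one reporting to them is Tamsin. That is 1.

1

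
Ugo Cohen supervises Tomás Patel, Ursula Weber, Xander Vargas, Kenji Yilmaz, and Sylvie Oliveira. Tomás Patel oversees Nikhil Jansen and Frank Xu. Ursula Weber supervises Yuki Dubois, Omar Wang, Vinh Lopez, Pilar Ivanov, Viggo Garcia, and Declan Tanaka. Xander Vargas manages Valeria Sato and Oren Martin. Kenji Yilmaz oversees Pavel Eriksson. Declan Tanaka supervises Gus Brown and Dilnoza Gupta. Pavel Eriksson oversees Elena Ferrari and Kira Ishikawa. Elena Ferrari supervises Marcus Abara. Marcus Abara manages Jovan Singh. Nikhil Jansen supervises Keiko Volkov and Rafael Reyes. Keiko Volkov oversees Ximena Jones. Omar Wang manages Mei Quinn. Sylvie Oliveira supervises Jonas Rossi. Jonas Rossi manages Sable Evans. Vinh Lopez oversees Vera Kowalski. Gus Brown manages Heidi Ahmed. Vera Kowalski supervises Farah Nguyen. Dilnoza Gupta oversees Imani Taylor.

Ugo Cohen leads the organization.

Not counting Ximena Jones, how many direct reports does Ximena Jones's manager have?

0

Ximena Jones reports to Keiko Volkov, and Keiko Volkov has no other direct reports. Ximena Jones has 0 peers.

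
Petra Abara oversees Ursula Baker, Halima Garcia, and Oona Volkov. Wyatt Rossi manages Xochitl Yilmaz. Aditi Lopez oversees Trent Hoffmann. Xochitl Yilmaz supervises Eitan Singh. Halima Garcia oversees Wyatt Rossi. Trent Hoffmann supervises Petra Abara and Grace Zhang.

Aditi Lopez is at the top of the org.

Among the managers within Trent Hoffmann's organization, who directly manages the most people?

Direct-report counts within Trent Hoffmann's organization: Trent Hoffmann has 2; Petra Abara has 3; Halima Garcia has 1; Wyatt Rossi has 1; Xochitl Yilmaz has 1. The largest is 3, held by Petra Abara.

Petra Abara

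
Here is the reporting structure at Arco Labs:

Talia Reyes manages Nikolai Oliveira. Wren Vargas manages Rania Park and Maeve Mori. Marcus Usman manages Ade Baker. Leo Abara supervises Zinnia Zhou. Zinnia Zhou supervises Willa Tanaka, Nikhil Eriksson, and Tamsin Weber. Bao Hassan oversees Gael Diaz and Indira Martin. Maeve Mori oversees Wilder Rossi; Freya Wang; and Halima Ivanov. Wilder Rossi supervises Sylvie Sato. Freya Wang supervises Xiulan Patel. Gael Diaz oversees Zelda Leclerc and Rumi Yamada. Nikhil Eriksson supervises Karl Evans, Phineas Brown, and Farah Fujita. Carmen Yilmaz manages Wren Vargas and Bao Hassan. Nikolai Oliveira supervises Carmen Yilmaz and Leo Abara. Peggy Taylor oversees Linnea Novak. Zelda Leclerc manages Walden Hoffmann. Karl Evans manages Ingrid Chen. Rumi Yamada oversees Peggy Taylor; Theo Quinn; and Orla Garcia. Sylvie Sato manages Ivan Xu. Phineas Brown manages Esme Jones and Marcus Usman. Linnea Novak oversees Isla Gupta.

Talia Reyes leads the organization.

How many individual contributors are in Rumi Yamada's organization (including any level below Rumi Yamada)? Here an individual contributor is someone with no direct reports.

The people in Rumi Yamada's organization with no one reporting to them are Orla Garcia, Theo Quinn, Isla Gupta. That is 3.

3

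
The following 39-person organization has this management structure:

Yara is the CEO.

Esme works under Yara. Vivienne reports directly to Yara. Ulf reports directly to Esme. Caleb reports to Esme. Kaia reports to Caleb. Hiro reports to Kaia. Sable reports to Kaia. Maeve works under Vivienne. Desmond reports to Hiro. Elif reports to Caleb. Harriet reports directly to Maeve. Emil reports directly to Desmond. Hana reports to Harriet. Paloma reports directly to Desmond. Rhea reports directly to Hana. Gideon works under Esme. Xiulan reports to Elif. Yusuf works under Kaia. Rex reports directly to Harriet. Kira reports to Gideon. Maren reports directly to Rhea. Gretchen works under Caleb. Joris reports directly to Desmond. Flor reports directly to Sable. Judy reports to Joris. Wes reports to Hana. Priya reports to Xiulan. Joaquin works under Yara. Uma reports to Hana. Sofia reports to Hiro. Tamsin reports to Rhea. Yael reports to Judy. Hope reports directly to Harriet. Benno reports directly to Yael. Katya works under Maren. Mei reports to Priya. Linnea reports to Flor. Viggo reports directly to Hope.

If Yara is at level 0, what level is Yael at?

Chain from Yael up to Yara: Yael → Judy → Joris → Desmond → Hiro → Kaia → Caleb → Esme → Yara. That is 8 steps up, so Yael is 8 levels below Yara.

8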